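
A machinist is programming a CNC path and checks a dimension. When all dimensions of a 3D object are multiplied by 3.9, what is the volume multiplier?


Linear scale factor k = 3.9
Rule: under a linear scaling by k, volumes scale by k^3.
k^3 = 3.9 * 3.9 * 3.9
k^3 = 15.21 * 3.9
k^3 = 59.319
Volume scales by a factor of 59.319.
59.319 (dimensionless)


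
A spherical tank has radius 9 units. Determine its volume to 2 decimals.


Shape: sphere
Radius r = 9 units
Formula: V = (4/3) * pi * r^3
r^3 = 729
(4/3) * 729 = 972
V = 972 * pi
V = 3053.63
3053.63 units^3


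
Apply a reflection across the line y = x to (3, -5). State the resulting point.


Transformation: reflection
Original point: (3, -5)
Rule for reflection over y = x: (x, y) -> (y, x)
Apply: (3, -5) -> (-5, 3)
(-5, 3)


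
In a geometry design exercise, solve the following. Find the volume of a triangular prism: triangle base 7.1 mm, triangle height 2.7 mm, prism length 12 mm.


Shape: triangular prism
Triangle base = 7.1 mm, triangle height = 2.7 mm, prism length L = 12 mm
Formula: V = (1/2 * b * h_tri) * L
Cross-section area = 0.5 * 7.1 * 2.7 = 9.585
V = 9.585 * 12
V = 115.02
115.02 mm^3


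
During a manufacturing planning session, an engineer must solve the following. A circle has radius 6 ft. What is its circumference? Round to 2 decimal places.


Shape: circle
Radius r = 6 ft
Formula: C = 2 * pi * r
C = 2 * pi * 6
C = 12 * pi
C = 37.7
37.7 ft


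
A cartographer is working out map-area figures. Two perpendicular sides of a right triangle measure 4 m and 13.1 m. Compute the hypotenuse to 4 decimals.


Shape: right triangle
Legs a = 4 m, b = 13.1 m
Formula: c = sqrt(a^2 + b^2)
a^2 = 16, b^2 = 171.61
a^2 + b^2 = 187.61
c = sqrt(187.61)
c = 13.6971
13.6971 m


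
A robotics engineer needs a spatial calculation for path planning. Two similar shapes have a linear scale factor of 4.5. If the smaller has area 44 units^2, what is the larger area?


Linear scale factor k = 4.5
Original area = 44 units^2
Rule: under a linear scaling by k, areas scale by k^2.
k^2 = 4.5^2 = 20.25
New area = 44 * 20.25
New area = 891
891 units^2


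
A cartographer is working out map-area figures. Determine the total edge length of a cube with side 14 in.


Shape: cube
Side s = 14 in
A cube has 12 edges, all equal.
Formula: total edge length = 12 * s
Total = 12 * 14
Total = 168
168 in


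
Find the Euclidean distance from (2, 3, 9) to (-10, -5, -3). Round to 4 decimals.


3D distance between two points
P1 = (2, 3, 9), P2 = (-10, -5, -3)
Formula: d = sqrt((x2-x1)^2 + (y2-y1)^2 + (z2-z1)^2)
dx = -10 - 2 = -12
dy = -5 - 3 = -8
dz = -3 - 9 = -12
dx^2 + dy^2 + dz^2 = 144 + 64 + 144 = 352
d = sqrt(352)
d = 18.7617
18.7617 units


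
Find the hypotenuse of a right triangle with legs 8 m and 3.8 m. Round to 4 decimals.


Shape: right triangle
Legs a = 8 m, b = 3.8 m
Formula: c = sqrt(a^2 + b^2)
a^2 = 64, b^2 = 14.44
a^2 + b^2 = 78.44
c = sqrt(78.44)
c = 8.8566
8.8566 m


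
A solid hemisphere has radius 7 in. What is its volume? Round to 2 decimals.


Shape: hemisphere (half of a sphere)
Radius r = 7 in
Formula: V = (1/2) * (4/3) * pi * r^3 = (2/3) * pi * r^3
r^3 = 343
(2/3) * 343 = 228.666667
V = 228.666667 * pi
V = 718.38
718.38 in^3


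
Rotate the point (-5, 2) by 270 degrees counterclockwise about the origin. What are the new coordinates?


Transformation: rotation about the origin
Original point: (-5, 2)
Rule for 270 deg counterclockwise: (x, y) -> (y, -x)
Apply: (-5, 2) -> (2, 5)
(2, 5)


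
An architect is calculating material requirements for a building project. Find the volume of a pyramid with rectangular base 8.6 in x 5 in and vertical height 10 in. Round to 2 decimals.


Shape: rectangular pyramid
Base: 8.6 in x 5 in, Height h = 10 in
Formula: V = (1/3) * base_area * h
base_area = 8.6 * 5 = 43
base_area * h = 43 * 10 = 430
V = 430 / 3
V = 143.33
143.33 in^3


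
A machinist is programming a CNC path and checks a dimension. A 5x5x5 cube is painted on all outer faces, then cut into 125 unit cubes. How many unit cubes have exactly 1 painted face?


Large cube: 5 x 5 x 5, cut into unit cubes.
n = 5, so n - 2 = 3
Cubes with 1 painted face lie in the interior of each face.
A cube has 6 faces; each contributes (n - 2)^2 = 9 such cubes.
Count = 6 * 9 = 54
54 unit cubes


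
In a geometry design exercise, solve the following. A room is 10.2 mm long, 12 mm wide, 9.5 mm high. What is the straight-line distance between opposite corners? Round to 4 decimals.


Shape: rectangular box (space diagonal)
l = 10.2 mm, w = 12 mm, h = 9.5 mm
Visualize: the diagonal of the base, then a right triangle with that diagonal and the height.
Formula: d = sqrt(l^2 + w^2 + h^2)
l^2 + w^2 + h^2 = 104.04 + 144 + 90.25 = 338.29
d = sqrt(338.29)
d = 18.3927
18.3927 mm


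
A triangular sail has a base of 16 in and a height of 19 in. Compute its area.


Shape: triangle
Base b = 16 in, Height h = 19 in
Formula: A = (1/2) * b * h
A = 0.5 * 16 * 19
A = 0.5 * 304
A = 152
152 in^2


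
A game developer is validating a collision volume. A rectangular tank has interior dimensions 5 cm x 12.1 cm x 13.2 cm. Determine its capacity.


Shape: rectangular prism
l = 5 cm, w = 12.1 cm, h = 13.2 cm
Formula: V = l * w * h
V = 5 * 12.1 * 13.2
V = 60.5 * 13.2
V = 798.6
798.6 cm^3


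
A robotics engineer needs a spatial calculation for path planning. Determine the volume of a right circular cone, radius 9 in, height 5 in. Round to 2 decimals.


Shape: cone
Radius r = 9 in, Height h = 5 in
Formula: V = (1/3) * pi * r^2 * h
r^2 = 81
pi * r^2 * h = pi * 81 * 5 = 405 * pi
V = 405 * pi / 3
V = 424.12
424.12 in^3


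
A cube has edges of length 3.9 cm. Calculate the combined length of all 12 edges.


Shape: cube
Side s = 3.9 cm
A cube has 12 edges, all equal.
Formula: total edge length = 12 * s
Total = 12 * 3.9
Total = 46.8
46.8 cm


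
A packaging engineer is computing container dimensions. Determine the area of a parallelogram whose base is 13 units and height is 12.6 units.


Shape: parallelogram
Base b = 13 units, Height h = 12.6 units
Formula: A = b * h
A = 13 * 12.6
A = 163.8
163.8 units^2


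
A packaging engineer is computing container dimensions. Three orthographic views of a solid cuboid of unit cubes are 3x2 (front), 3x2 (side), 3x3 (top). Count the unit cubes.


Orthographic views of a solid rectangular block:
Front view 3 x 2 -> length = 3, height = 2
Side view 3 x 2 -> width = 3, height = 2 (consistent)
Top view 3 x 3 -> confirms length = 3, width = 3
The block is 3 x 3 x 2.
Total unit cubes = 3 * 3 * 2 = 18
18 unit cubes


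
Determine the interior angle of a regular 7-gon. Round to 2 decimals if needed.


Shape: regular heptagon (7 sides)
Formula: interior angle = (n - 2) * 180 / n
(n - 2) = 5
(n - 2) * 180 = 900
angle = 900 / 7
angle = 128.57
128.57 degrees


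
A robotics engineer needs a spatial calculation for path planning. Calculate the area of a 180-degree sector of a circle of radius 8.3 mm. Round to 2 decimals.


Shape: circular sector
Radius r = 8.3 mm, Angle = 180 degrees
Formula: A = (angle/360) * pi * r^2
r^2 = 68.89
Fraction of circle = 180/360
A = (180/360) * pi * 68.89
A = 34.445 * pi
A = 108.21
108.21 mm^2


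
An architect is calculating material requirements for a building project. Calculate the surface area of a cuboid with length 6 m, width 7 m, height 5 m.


Shape: rectangular prism
l = 6 m, w = 7 m, h = 5 m
Formula: SA = 2(lw + lh + wh)
lw = 42, lh = 30, wh = 35
lw + lh + wh = 107
SA = 2 * 107
SA = 214
214 m^2


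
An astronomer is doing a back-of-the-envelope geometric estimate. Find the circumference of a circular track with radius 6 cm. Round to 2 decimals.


Shape: circle
Radius r = 6 cm
Formula: C = 2 * pi * r
C = 2 * pi * 6
C = 12 * pi
C = 37.7
37.7 cm


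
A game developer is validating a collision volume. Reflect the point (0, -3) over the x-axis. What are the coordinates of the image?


Transformation: reflection
Original point: (0, -3)
Rule for reflection over the x-axis: (x, y) -> (x, -y)
Apply: (0, -3) -> (0, 3)
(0, 3)


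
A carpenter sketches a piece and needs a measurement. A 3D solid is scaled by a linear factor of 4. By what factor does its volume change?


Linear scale factor k = 4
Rule: under a linear scaling by k, volumes scale by k^3.
k^3 = 4 * 4 * 4
k^3 = 16 * 4
k^3 = 64
Volume scales by a factor of 64.
64 (dimensionless)


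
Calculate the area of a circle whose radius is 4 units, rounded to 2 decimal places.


Shape: circle
Radius r = 4 units
Formula: A = pi * r^2
r^2 = 4^2 = 16
A = pi * 16
A = 50.27
50.27 units^2


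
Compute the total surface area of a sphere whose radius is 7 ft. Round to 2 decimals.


Shape: sphere
Radius r = 7 ft
Formula: SA = 4 * pi * r^2
r^2 = 49
SA = 4 * pi * 49
SA = 196 * pi
SA = 615.75
615.75 ft^2


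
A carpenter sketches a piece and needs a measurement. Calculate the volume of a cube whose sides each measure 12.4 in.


Shape: cube
Side s = 12.4 in
Formula: V = s^3
V = 12.4 * 12.4 * 12.4
V = 153.76 * 12.4
V = 1906.624
1906.624 in^3


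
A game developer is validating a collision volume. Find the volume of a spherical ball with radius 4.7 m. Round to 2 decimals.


Shape: sphere
Radius r = 4.7 m
Formula: V = (4/3) * pi * r^3
r^3 = 103.823
(4/3) * 103.823 = 138.430667
V = 138.430667 * pi
V = 434.89
434.89 m^3


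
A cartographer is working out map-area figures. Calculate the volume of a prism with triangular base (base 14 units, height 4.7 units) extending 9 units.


Shape: triangular prism
Triangle base = 14 units, triangle height = 4.7 units, prism length L = 9 units
Formula: V = (1/2 * b * h_tri) * L
Cross-section area = 0.5 * 14 * 4.7 = 32.9
V = 32.9 * 9
V = 296.1
296.1 units^3


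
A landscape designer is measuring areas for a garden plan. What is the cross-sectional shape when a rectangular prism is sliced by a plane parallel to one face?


Solid: rectangular prism
Cutting plane: parallel to one face
Visualize the intersection of the plane with the solid's surface.
The boundary of the cut region is a rectangle.
rectangle


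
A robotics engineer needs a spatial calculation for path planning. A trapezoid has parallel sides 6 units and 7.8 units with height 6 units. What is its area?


Shape: trapezoid
Parallel sides a = 6 units, b = 7.8 units; Height h = 6 units
Formula: A = (a + b) * h / 2
a + b = 6 + 7.8 = 13.8
A = 13.8 * 6 / 2
A = 82.8 / 2
A = 41.4
41.4 units^2


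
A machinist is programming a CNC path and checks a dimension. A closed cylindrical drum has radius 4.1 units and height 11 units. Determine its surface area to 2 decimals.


Shape: closed cylinder
Radius r = 4.1 units, Height h = 11 units
Formula: SA = 2*pi*r^2 + 2*pi*r*h = 2*pi*r*(r + h)
r + h = 15.1
2 * r * (r + h) = 2 * 4.1 * 15.1 = 123.82
SA = 123.82 * pi
SA = 388.99
388.99 units^2


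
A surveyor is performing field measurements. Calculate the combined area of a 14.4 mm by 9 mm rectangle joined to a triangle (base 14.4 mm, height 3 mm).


Composite shape: rectangle + triangle
Rectangle area = 14.4 * 9 = 129.6
Triangle area = 0.5 * 14.4 * 3 = 21.6
Total = 129.6 + 21.6
Total = 151.2
151.2 mm^2


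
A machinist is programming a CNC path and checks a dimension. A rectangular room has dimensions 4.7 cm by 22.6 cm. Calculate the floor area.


Shape: rectangle
Length l = 4.7 cm, Width w = 22.6 cm
Formula: A = l * w
A = 4.7 * 22.6
A = 106.22
106.22 cm^2


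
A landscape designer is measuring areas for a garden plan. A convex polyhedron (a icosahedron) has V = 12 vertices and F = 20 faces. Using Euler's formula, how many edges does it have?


Polyhedron: icosahedron
Euler's formula for convex polyhedra: V - E + F = 2
Given: V = 12 vertices and F = 20 faces
Solve for E:
E = V + F - 2 = 12 + 20 - 2 = 30
30 edges


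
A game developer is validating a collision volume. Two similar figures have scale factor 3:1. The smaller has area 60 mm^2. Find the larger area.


Linear scale factor k = 3
Original area = 60 mm^2
Rule: under a linear scaling by k, areas scale by k^2.
k^2 = 3^2 = 9
New area = 60 * 9
New area = 540
540 mm^2


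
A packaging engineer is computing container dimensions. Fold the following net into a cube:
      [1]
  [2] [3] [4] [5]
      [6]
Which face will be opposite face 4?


Net: cross layout. Take square 3 as the base (bottom).
Fold the four squares in the horizontal row up around 3: 2 -> left, 4 -> right, 5 wraps to the top.
Fold 1 and 6 up from 3: 1 -> back, 6 -> front.
Opposite pairs are therefore: (1, 6), (2, 4), (3, 5).
Face 4 is opposite face 2.
face 2


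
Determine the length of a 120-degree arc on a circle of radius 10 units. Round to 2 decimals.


Shape: circular arc
Radius r = 10 units, Angle = 120 degrees
Formula: L = (angle/360) * 2 * pi * r
2 * pi * r = 20 * pi
L = (120/360) * 20 * pi
L = 6.666667 * pi
L = 20.94
20.94 units


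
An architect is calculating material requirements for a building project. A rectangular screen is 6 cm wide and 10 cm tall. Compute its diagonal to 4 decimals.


Shape: rectangle (diagonal via Pythagoras)
Sides: 6 cm and 10 cm
Formula: d = sqrt(l^2 + w^2)
l^2 = 36, w^2 = 100
l^2 + w^2 = 136
d = sqrt(136)
d = 11.6619
11.6619 cm


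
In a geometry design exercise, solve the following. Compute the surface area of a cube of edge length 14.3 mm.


Shape: cube
Side s = 14.3 mm
A cube has 6 square faces.
Formula: SA = 6 * s^2
s^2 = 204.49
SA = 6 * 204.49
SA = 1226.94
1226.94 mm^2


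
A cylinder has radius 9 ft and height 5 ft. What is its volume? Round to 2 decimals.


Shape: cylinder
Radius r = 9 ft, Height h = 5 ft
Formula: V = pi * r^2 * h
r^2 = 81
V = pi * 81 * 5
V = 405 * pi
V = 1272.35
1272.35 ft^3


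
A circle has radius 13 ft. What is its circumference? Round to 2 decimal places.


Shape: circle
Radius r = 13 ft
Formula: C = 2 * pi * r
C = 2 * pi * 13
C = 26 * pi
C = 81.68
81.68 ft


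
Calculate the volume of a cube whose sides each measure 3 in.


Shape: cube
Side s = 3 in
Formula: V = s^3
V = 3 * 3 * 3
V = 9 * 3
V = 27
27 in^3


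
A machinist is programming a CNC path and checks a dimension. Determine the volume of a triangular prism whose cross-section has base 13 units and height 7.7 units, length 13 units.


Shape: triangular prism
Triangle base = 13 units, triangle height = 7.7 units, prism length L = 13 units
Formula: V = (1/2 * b * h_tri) * L
Cross-section area = 0.5 * 13 * 7.7 = 50.05
V = 50.05 * 13
V = 650.65
650.65 units^3


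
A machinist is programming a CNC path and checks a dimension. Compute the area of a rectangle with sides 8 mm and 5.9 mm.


Shape: rectangle
Length l = 8 mm, Width w = 5.9 mm
Formula: A = l * w
A = 8 * 5.9
A = 47.2
47.2 mm^2


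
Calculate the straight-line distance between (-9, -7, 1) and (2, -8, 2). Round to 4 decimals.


3D distance between two points
P1 = (-9, -7, 1), P2 = (2, -8, 2)
Formula: d = sqrt((x2-x1)^2 + (y2-y1)^2 + (z2-z1)^2)
dx = 2 - -9 = 11
dy = -8 - -7 = -1
dz = 2 - 1 = 1
dx^2 + dy^2 + dz^2 = 121 + 1 + 1 = 123
d = sqrt(123)
d = 11.0905
11.0905 units


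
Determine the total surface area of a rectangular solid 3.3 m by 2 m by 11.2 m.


Shape: rectangular prism
l = 3.3 m, w = 2 m, h = 11.2 m
Formula: SA = 2(lw + lh + wh)
lw = 6.6, lh = 36.96, wh = 22.4
lw + lh + wh = 65.96
SA = 2 * 65.96
SA = 131.92
131.92 m^2


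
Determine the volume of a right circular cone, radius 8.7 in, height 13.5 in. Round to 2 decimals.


Shape: cone
Radius r = 8.7 in, Height h = 13.5 in
Formula: V = (1/3) * pi * r^2 * h
r^2 = 75.69
pi * r^2 * h = pi * 75.69 * 13.5 = 1021.815 * pi
V = 1021.815 * pi / 3
V = 1070.04
1070.04 in^3


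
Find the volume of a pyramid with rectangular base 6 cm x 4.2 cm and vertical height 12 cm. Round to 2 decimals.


Shape: rectangular pyramid
Base: 6 cm x 4.2 cm, Height h = 12 cm
Formula: V = (1/3) * base_area * h
base_area = 6 * 4.2 = 25.2
base_area * h = 25.2 * 12 = 302.4
V = 302.4 / 3
V = 100.8
100.8 cm^3


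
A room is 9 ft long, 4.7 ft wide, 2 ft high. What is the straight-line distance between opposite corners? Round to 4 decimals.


Shape: rectangular box (space diagonal)
l = 9 ft, w = 4.7 ft, h = 2 ft
Visualize: the diagonal of the base, then a right triangle with that diagonal and the height.
Formula: d = sqrt(l^2 + w^2 + h^2)
l^2 + w^2 + h^2 = 81 + 22.09 + 4 = 107.09
d = sqrt(107.09)
d = 10.3484
10.3484 ft


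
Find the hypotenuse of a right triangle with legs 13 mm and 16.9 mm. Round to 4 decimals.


Shape: right triangle
Legs a = 13 mm, b = 16.9 mm
Formula: c = sqrt(a^2 + b^2)
a^2 = 169, b^2 = 285.61
a^2 + b^2 = 454.61
c = sqrt(454.61)
c = 21.3216
21.3216 mm


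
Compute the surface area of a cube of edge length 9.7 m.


Shape: cube
Side s = 9.7 m
A cube has 6 square faces.
Formula: SA = 6 * s^2
s^2 = 94.09
SA = 6 * 94.09
SA = 564.54
564.54 m^2


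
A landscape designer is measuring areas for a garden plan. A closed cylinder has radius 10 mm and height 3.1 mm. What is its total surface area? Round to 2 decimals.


Shape: closed cylinder
Radius r = 10 mm, Height h = 3.1 mm
Formula: SA = 2*pi*r^2 + 2*pi*r*h = 2*pi*r*(r + h)
r + h = 13.1
2 * r * (r + h) = 2 * 10 * 13.1 = 262
SA = 262 * pi
SA = 823.1
823.1 mm^2


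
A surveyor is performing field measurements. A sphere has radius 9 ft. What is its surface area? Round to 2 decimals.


Shape: sphere
Radius r = 9 ft
Formula: SA = 4 * pi * r^2
r^2 = 81
SA = 4 * pi * 81
SA = 324 * pi
SA = 1017.88
1017.88 ft^2


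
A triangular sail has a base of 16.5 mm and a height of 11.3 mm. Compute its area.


Shape: triangle
Base b = 16.5 mm, Height h = 11.3 mm
Formula: A = (1/2) * b * h
A = 0.5 * 16.5 * 11.3
A = 0.5 * 186.45
A = 93.225
93.225 mm^2


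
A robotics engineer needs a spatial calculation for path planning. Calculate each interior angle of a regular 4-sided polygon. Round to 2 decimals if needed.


Shape: regular square (4 sides)
Formula: interior angle = (n - 2) * 180 / n
(n - 2) = 2
(n - 2) * 180 = 360
angle = 360 / 4
angle = 90
90 degrees


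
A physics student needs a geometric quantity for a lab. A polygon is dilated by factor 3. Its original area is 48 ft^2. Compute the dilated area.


Linear scale factor k = 3
Original area = 48 ft^2
Rule: under a linear scaling by k, areas scale by k^2.
k^2 = 3^2 = 9
New area = 48 * 9
New area = 432
432 ft^2


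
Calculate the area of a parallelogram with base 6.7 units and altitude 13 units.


Shape: parallelogram
Base b = 6.7 units, Height h = 13 units
Formula: A = b * h
A = 6.7 * 13
A = 87.1
87.1 units^2


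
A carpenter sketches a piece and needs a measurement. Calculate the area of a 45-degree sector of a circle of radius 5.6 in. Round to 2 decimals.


Shape: circular sector
Radius r = 5.6 in, Angle = 45 degrees
Formula: A = (angle/360) * pi * r^2
r^2 = 31.36
Fraction of circle = 45/360
A = (45/360) * pi * 31.36
A = 3.92 * pi
A = 12.32
12.32 in^2


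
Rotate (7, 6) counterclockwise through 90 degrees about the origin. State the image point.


Transformation: rotation about the origin
Original point: (7, 6)
Rule for 90 deg counterclockwise: (x, y) -> (-y, x)
Apply: (7, 6) -> (-6, 7)
(-6, 7)


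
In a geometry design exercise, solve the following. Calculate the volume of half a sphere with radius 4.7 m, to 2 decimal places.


Shape: hemisphere (half of a sphere)
Radius r = 4.7 m
Formula: V = (1/2) * (4/3) * pi * r^3 = (2/3) * pi * r^3
r^3 = 103.823
(2/3) * 103.823 = 69.215333
V = 69.215333 * pi
V = 217.45
217.45 m^3


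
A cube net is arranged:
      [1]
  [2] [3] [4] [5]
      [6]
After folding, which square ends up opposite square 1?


Net: cross layout. Take square 3 as the base (bottom).
Fold the four squares in the horizontal row up around 3: 2 -> left, 4 -> right, 5 wraps to the top.
Fold 1 and 6 up from 3: 1 -> back, 6 -> front.
Opposite pairs are therefore: (1, 6), (2, 4), (3, 5).
Face 1 is opposite face 6.
face 6


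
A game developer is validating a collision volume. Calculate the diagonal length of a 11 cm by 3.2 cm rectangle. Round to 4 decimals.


Shape: rectangle (diagonal via Pythagoras)
Sides: 11 cm and 3.2 cm
Formula: d = sqrt(l^2 + w^2)
l^2 = 121, w^2 = 10.24
l^2 + w^2 = 131.24
d = sqrt(131.24)
d = 11.456
11.456 cm


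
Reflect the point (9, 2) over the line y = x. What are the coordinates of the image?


Transformation: reflection
Original point: (9, 2)
Rule for reflection over y = x: (x, y) -> (y, x)
Apply: (9, 2) -> (2, 9)
(2, 9)


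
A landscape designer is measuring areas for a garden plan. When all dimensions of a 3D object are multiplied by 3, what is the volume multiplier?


Linear scale factor k = 3
Rule: under a linear scaling by k, volumes scale by k^3.
k^3 = 3 * 3 * 3
k^3 = 9 * 3
k^3 = 27
Volume scales by a factor of 27.
27 (dimensionless)


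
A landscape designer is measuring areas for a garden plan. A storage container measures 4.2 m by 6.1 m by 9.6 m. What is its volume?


Shape: rectangular prism
l = 4.2 m, w = 6.1 m, h = 9.6 m
Formula: V = l * w * h
V = 4.2 * 6.1 * 9.6
V = 25.62 * 9.6
V = 245.952
245.952 m^3


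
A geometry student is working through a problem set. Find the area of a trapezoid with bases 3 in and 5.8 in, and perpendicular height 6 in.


Shape: trapezoid
Parallel sides a = 3 in, b = 5.8 in; Height h = 6 in
Formula: A = (a + b) * h / 2
a + b = 3 + 5.8 = 8.8
A = 8.8 * 6 / 2
A = 52.8 / 2
A = 26.4
26.4 in^2


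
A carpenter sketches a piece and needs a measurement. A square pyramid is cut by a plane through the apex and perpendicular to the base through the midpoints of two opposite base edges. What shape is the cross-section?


Solid: square pyramid
Cutting plane: through the apex and perpendicular to the base through the midpoints of two opposite base edges
Visualize the intersection of the plane with the solid's surface.
The boundary of the cut region is a isosceles triangle.
isosceles triangle


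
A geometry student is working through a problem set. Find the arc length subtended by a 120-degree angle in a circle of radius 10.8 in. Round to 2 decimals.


Shape: circular arc
Radius r = 10.8 in, Angle = 120 degrees
Formula: L = (angle/360) * 2 * pi * r
2 * pi * r = 21.6 * pi
L = (120/360) * 21.6 * pi
L = 7.2 * pi
L = 22.62
22.62 in


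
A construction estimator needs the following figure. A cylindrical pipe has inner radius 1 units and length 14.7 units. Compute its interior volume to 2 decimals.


Shape: cylinder
Radius r = 1 units, Height h = 14.7 units
Formula: V = pi * r^2 * h
r^2 = 1
V = pi * 1 * 14.7
V = 14.7 * pi
V = 46.18
46.18 units^3


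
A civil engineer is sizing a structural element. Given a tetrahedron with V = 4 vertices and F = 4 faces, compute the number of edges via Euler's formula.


Polyhedron: tetrahedron
Euler's formula for convex polyhedra: V - E + F = 2
Given: V = 4 vertices and F = 4 faces
Solve for E:
E = V + F - 2 = 4 + 4 - 2 = 6
6 edges


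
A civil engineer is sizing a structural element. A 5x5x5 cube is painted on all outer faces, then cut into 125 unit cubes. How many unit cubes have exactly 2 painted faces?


Large cube: 5 x 5 x 5, cut into unit cubes.
n = 5, so n - 2 = 3
Cubes with 2 painted faces lie along the edges, excluding corners.
A cube has 12 edges; each contributes (n - 2) = 3 such cubes.
Count = 12 * 3 = 36
36 unit cubes


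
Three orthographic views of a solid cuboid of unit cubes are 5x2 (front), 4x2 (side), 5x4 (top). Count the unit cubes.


Orthographic views of a solid rectangular block:
Front view 5 x 2 -> length = 5, height = 2
Side view 4 x 2 -> width = 4, height = 2 (consistent)
Top view 5 x 4 -> confirms length = 5, width = 4
The block is 5 x 4 x 2.
Total unit cubes = 5 * 4 * 2 = 40
40 unit cubes


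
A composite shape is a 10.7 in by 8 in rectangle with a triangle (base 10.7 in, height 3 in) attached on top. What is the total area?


Composite shape: rectangle + triangle
Rectangle area = 10.7 * 8 = 85.6
Triangle area = 0.5 * 10.7 * 3 = 16.05
Total = 85.6 + 16.05
Total = 101.65
101.65 in^2


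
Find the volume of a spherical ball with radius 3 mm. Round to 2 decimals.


Shape: sphere
Radius r = 3 mm
Formula: V = (4/3) * pi * r^3
r^3 = 27
(4/3) * 27 = 36
V = 36 * pi
V = 113.1
113.1 mm^3


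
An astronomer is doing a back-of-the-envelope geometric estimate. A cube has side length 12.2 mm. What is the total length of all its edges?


Shape: cube
Side s = 12.2 mm
A cube has 12 edges, all equal.
Formula: total edge length = 12 * s
Total = 12 * 12.2
Total = 146.4
146.4 mm


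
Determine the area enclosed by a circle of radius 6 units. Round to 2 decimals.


Shape: circle
Radius r = 6 units
Formula: A = pi * r^2
r^2 = 6^2 = 36
A = pi * 36
A = 113.1
113.1 units^2


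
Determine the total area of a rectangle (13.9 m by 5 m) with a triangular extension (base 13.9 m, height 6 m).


Composite shape: rectangle + triangle
Rectangle area = 13.9 * 5 = 69.5
Triangle area = 0.5 * 13.9 * 6 = 41.7
Total = 69.5 + 41.7
Total = 111.2
111.2 m^2


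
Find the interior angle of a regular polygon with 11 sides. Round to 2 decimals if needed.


Shape: regular hendecagon (11 sides)
Formula: interior angle = (n - 2) * 180 / n
(n - 2) = 9
(n - 2) * 180 = 1620
angle = 1620 / 11
angle = 147.27
147.27 degrees


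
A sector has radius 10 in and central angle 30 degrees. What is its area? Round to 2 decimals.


Shape: circular sector
Radius r = 10 in, Angle = 30 degrees
Formula: A = (angle/360) * pi * r^2
r^2 = 100
Fraction of circle = 30/360
A = (30/360) * pi * 100
A = 8.333333 * pi
A = 26.18
26.18 in^2


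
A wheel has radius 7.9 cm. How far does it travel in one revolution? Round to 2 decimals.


Shape: circle
Radius r = 7.9 cm
Formula: C = 2 * pi * r
C = 2 * pi * 7.9
C = 15.8 * pi
C = 49.64
49.64 cm


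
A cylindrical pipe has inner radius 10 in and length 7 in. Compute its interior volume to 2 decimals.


Shape: cylinder
Radius r = 10 in, Height h = 7 in
Formula: V = pi * r^2 * h
r^2 = 100
V = pi * 100 * 7
V = 700 * pi
V = 2199.11
2199.11 in^3


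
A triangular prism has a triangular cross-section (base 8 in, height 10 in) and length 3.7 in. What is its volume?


Shape: triangular prism
Triangle base = 8 in, triangle height = 10 in, prism length L = 3.7 in
Formula: V = (1/2 * b * h_tri) * L
Cross-section area = 0.5 * 8 * 10 = 40
V = 40 * 3.7
V = 148
148 in^3


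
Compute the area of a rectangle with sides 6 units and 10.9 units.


Shape: rectangle
Length l = 6 units, Width w = 10.9 units
Formula: A = l * w
A = 6 * 10.9
A = 65.4
65.4 units^2


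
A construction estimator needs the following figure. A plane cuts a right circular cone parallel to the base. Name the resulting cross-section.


Solid: right circular cone
Cutting plane: parallel to the base
Visualize the intersection of the plane with the solid's surface.
The boundary of the cut region is a circle.
circle


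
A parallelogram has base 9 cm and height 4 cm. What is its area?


Shape: parallelogram
Base b = 9 cm, Height h = 4 cm
Formula: A = b * h
A = 9 * 4
A = 36
36 cm^2


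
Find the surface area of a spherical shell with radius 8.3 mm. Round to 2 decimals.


Shape: sphere
Radius r = 8.3 mm
Formula: SA = 4 * pi * r^2
r^2 = 68.89
SA = 4 * pi * 68.89
SA = 275.56 * pi
SA = 865.7
865.7 mm^2


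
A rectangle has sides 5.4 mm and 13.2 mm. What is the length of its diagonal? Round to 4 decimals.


Shape: rectangle (diagonal via Pythagoras)
Sides: 5.4 mm and 13.2 mm
Formula: d = sqrt(l^2 + w^2)
l^2 = 29.16, w^2 = 174.24
l^2 + w^2 = 203.4
d = sqrt(203.4)
d = 14.2618
14.2618 mm


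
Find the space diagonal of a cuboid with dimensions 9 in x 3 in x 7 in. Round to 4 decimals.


Shape: rectangular box (space diagonal)
l = 9 in, w = 3 in, h = 7 in
Visualize: the diagonal of the base, then a right triangle with that diagonal and the height.
Formula: d = sqrt(l^2 + w^2 + h^2)
l^2 + w^2 + h^2 = 81 + 9 + 49 = 139
d = sqrt(139)
d = 11.7898
11.7898 in


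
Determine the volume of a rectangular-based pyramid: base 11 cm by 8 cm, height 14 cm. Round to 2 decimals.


Shape: rectangular pyramid
Base: 11 cm x 8 cm, Height h = 14 cm
Formula: V = (1/3) * base_area * h
base_area = 11 * 8 = 88
base_area * h = 88 * 14 = 1232
V = 1232 / 3
V = 410.67
410.67 cm^3


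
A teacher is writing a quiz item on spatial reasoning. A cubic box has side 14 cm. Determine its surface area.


Shape: cube
Side s = 14 cm
A cube has 6 square faces.
Formula: SA = 6 * s^2
s^2 = 196
SA = 6 * 196
SA = 1176
1176 cm^2


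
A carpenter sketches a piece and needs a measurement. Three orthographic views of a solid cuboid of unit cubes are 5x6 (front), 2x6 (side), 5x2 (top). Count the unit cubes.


Orthographic views of a solid rectangular block:
Front view 5 x 6 -> length = 5, height = 6
Side view 2 x 6 -> width = 2, height = 6 (consistent)
Top view 5 x 2 -> confirms length = 5, width = 2
The block is 5 x 2 x 6.
Total unit cubes = 5 * 2 * 6 = 60
60 unit cubes


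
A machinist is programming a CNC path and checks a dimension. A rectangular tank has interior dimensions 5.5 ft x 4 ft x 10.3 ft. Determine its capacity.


Shape: rectangular prism
l = 5.5 ft, w = 4 ft, h = 10.3 ft
Formula: V = l * w * h
V = 5.5 * 4 * 10.3
V = 22 * 10.3
V = 226.6
226.6 ft^3


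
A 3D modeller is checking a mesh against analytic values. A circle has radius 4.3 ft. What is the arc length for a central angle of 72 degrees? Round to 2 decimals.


Shape: circular arc
Radius r = 4.3 ft, Angle = 72 degrees
Formula: L = (angle/360) * 2 * pi * r
2 * pi * r = 8.6 * pi
L = (72/360) * 8.6 * pi
L = 1.72 * pi
L = 5.4
5.4 ft


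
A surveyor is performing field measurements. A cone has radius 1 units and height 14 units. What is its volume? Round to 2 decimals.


Shape: cone
Radius r = 1 units, Height h = 14 units
Formula: V = (1/3) * pi * r^2 * h
r^2 = 1
pi * r^2 * h = pi * 1 * 14 = 14 * pi
V = 14 * pi / 3
V = 14.66
14.66 units^3


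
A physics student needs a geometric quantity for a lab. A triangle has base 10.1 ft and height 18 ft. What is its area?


Shape: triangle
Base b = 10.1 ft, Height h = 18 ft
Formula: A = (1/2) * b * h
A = 0.5 * 10.1 * 18
A = 0.5 * 181.8
A = 90.9
90.9 ft^2


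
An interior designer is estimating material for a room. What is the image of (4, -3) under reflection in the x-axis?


Transformation: reflection
Original point: (4, -3)
Rule for reflection over the x-axis: (x, y) -> (x, -y)
Apply: (4, -3) -> (4, 3)
(4, 3)


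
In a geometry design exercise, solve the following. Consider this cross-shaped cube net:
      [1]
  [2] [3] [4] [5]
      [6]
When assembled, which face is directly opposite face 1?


Net: cross layout. Take square 3 as the base (bottom).
Fold the four squares in the horizontal row up around 3: 2 -> left, 4 -> right, 5 wraps to the top.
Fold 1 and 6 up from 3: 1 -> back, 6 -> front.
Opposite pairs are therefore: (1, 6), (2, 4), (3, 5).
Face 1 is opposite face 6.
face 6


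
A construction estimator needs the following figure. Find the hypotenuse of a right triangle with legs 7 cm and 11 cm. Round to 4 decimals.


Shape: right triangle
Legs a = 7 cm, b = 11 cm
Formula: c = sqrt(a^2 + b^2)
a^2 = 49, b^2 = 121
a^2 + b^2 = 170
c = sqrt(170)
c = 13.0384
13.0384 cm


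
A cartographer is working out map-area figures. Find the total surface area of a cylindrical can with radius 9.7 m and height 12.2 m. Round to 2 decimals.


Shape: closed cylinder
Radius r = 9.7 m, Height h = 12.2 m
Formula: SA = 2*pi*r^2 + 2*pi*r*h = 2*pi*r*(r + h)
r + h = 21.9
2 * r * (r + h) = 2 * 9.7 * 21.9 = 424.86
SA = 424.86 * pi
SA = 1334.74
1334.74 m^2


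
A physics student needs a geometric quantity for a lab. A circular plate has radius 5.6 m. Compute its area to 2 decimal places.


Shape: circle
Radius r = 5.6 m
Formula: A = pi * r^2
r^2 = 5.6^2 = 31.36
A = pi * 31.36
A = 98.52
98.52 m^2


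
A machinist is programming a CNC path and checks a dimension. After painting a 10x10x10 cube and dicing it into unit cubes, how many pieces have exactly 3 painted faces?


Large cube: 10 x 10 x 10, cut into unit cubes.
Cubes with 3 painted faces are at the corners. A cube always has 8 corners.
Count = 8
8 unit cubes


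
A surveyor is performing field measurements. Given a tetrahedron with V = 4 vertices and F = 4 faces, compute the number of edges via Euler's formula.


Polyhedron: tetrahedron
Euler's formula for convex polyhedra: V - E + F = 2
Given: V = 4 vertices and F = 4 faces
Solve for E:
E = V + F - 2 = 4 + 4 - 2 = 6
6 edges


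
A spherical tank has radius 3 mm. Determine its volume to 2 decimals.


Shape: sphere
Radius r = 3 mm
Formula: V = (4/3) * pi * r^3
r^3 = 27
(4/3) * 27 = 36
V = 36 * pi
V = 113.1
113.1 mm^3


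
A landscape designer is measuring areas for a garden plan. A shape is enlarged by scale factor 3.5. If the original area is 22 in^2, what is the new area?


Linear scale factor k = 3.5
Original area = 22 in^2
Rule: under a linear scaling by k, areas scale by k^2.
k^2 = 3.5^2 = 12.25
New area = 22 * 12.25
New area = 269.5
269.5 in^2


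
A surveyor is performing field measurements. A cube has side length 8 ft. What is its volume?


Shape: cube
Side s = 8 ft
Formula: V = s^3
V = 8 * 8 * 8
V = 64 * 8
V = 512
512 ft^3


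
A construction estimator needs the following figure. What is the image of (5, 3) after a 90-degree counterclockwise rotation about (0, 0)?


Transformation: rotation about the origin
Original point: (5, 3)
Rule for 90 deg counterclockwise: (x, y) -> (-y, x)
Apply: (5, 3) -> (-3, 5)
(-3, 5)


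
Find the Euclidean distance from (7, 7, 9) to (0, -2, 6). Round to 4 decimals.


3D distance between two points
P1 = (7, 7, 9), P2 = (0, -2, 6)
Formula: d = sqrt((x2-x1)^2 + (y2-y1)^2 + (z2-z1)^2)
dx = 0 - 7 = -7
dy = -2 - 7 = -9
dz = 6 - 9 = -3
dx^2 + dy^2 + dz^2 = 49 + 81 + 9 = 139
d = sqrt(139)
d = 11.7898
11.7898 units


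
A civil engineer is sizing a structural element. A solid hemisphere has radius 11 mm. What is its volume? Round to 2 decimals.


Shape: hemisphere (half of a sphere)
Radius r = 11 mm
Formula: V = (1/2) * (4/3) * pi * r^3 = (2/3) * pi * r^3
r^3 = 1331
(2/3) * 1331 = 887.333333
V = 887.333333 * pi
V = 2787.64
2787.64 mm^3


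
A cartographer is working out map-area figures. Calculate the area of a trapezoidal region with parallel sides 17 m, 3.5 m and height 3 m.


Shape: trapezoid
Parallel sides a = 17 m, b = 3.5 m; Height h = 3 m
Formula: A = (a + b) * h / 2
a + b = 17 + 3.5 = 20.5
A = 20.5 * 3 / 2
A = 61.5 / 2
A = 30.75
30.75 m^2


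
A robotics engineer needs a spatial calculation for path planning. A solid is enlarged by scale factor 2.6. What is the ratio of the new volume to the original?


Linear scale factor k = 2.6
Rule: under a linear scaling by k, volumes scale by k^3.
k^3 = 2.6 * 2.6 * 2.6
k^3 = 6.76 * 2.6
k^3 = 17.576
Volume scales by a factor of 17.576.
17.576 (dimensionless)


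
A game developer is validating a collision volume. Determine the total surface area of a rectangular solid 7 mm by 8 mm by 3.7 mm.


Shape: rectangular prism
l = 7 mm, w = 8 mm, h = 3.7 mm
Formula: SA = 2(lw + lh + wh)
lw = 56, lh = 25.9, wh = 29.6
lw + lh + wh = 111.5
SA = 2 * 111.5
SA = 223
223 mm^2


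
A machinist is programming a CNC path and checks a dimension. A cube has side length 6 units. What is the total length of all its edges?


Shape: cube
Side s = 6 units
A cube has 12 edges, all equal.
Formula: total edge length = 12 * s
Total = 12 * 6
Total = 72
72 units


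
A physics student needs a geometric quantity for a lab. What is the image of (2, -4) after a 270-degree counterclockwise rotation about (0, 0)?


Transformation: rotation about the origin
Original point: (2, -4)
Rule for 270 deg counterclockwise: (x, y) -> (y, -x)
Apply: (2, -4) -> (-4, -2)
(-4, -2)


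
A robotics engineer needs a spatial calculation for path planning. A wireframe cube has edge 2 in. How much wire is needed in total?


Shape: cube
Side s = 2 in
A cube has 12 edges, all equal.
Formula: total edge length = 12 * s
Total = 12 * 2
Total = 24
24 in


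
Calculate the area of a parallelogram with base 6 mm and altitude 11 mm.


Shape: parallelogram
Base b = 6 mm, Height h = 11 mm
Formula: A = b * h
A = 6 * 11
A = 66
66 mm^2


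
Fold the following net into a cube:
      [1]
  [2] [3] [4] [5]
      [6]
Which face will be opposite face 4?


Net: cross layout. Take square 3 as the base (bottom).
Fold the four squares in the horizontal row up around 3: 2 -> left, 4 -> right, 5 wraps to the top.
Fold 1 and 6 up from 3: 1 -> back, 6 -> front.
Opposite pairs are therefore: (1, 6), (2, 4), (3, 5).
Face 4 is opposite face 2.
face 2


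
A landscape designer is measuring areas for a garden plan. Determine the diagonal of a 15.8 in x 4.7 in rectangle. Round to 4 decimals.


Shape: rectangle (diagonal via Pythagoras)
Sides: 15.8 in and 4.7 in
Formula: d = sqrt(l^2 + w^2)
l^2 = 249.64, w^2 = 22.09
l^2 + w^2 = 271.73
d = sqrt(271.73)
d = 16.4842
16.4842 in


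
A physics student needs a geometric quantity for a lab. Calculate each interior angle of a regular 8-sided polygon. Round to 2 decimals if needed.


Shape: regular octagon (8 sides)
Formula: interior angle = (n - 2) * 180 / n
(n - 2) = 6
(n - 2) * 180 = 1080
angle = 1080 / 8
angle = 135
135 degrees


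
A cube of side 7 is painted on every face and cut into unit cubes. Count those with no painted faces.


Large cube: 7 x 7 x 7, cut into unit cubes.
n = 7, so n - 2 = 5
Unpainted cubes form the interior (n - 2)^3 block.
(n - 2)^3 = 5^3 = 125
125 unit cubes


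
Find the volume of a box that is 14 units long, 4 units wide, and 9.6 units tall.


Shape: rectangular prism
l = 14 units, w = 4 units, h = 9.6 units
Formula: V = l * w * h
V = 14 * 4 * 9.6
V = 56 * 9.6
V = 537.6
537.6 units^3


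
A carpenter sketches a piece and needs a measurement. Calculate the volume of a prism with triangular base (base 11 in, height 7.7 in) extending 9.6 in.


Shape: triangular prism
Triangle base = 11 in, triangle height = 7.7 in, prism length L = 9.6 in
Formula: V = (1/2 * b * h_tri) * L
Cross-section area = 0.5 * 11 * 7.7 = 42.35
V = 42.35 * 9.6
V = 406.56
406.56 in^3


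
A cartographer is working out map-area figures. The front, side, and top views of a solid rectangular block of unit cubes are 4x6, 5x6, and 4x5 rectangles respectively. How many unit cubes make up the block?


Orthographic views of a solid rectangular block:
Front view 4 x 6 -> length = 4, height = 6
Side view 5 x 6 -> width = 5, height = 6 (consistent)
Top view 4 x 5 -> confirms length = 4, width = 5
The block is 4 x 5 x 6.
Total unit cubes = 4 * 5 * 6 = 120
120 unit cubes


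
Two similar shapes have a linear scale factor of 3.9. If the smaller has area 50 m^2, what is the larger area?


Linear scale factor k = 3.9
Original area = 50 m^2
Rule: under a linear scaling by k, areas scale by k^2.
k^2 = 3.9^2 = 15.21
New area = 50 * 15.21
New area = 760.5
760.5 m^2


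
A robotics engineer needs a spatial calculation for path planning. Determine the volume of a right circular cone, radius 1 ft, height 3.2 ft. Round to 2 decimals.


Shape: cone
Radius r = 1 ft, Height h = 3.2 ft
Formula: V = (1/3) * pi * r^2 * h
r^2 = 1
pi * r^2 * h = pi * 1 * 3.2 = 3.2 * pi
V = 3.2 * pi / 3
V = 3.35
3.35 ft^3


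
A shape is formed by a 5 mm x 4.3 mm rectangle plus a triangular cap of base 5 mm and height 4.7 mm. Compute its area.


Composite shape: rectangle + triangle
Rectangle area = 5 * 4.3 = 21.5
Triangle area = 0.5 * 5 * 4.7 = 11.75
Total = 21.5 + 11.75
Total = 33.25
33.25 mm^2


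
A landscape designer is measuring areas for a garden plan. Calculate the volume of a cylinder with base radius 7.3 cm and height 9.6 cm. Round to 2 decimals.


Shape: cylinder
Radius r = 7.3 cm, Height h = 9.6 cm
Formula: V = pi * r^2 * h
r^2 = 53.29
V = pi * 53.29 * 9.6
V = 511.584 * pi
V = 1607.19
1607.19 cm^3
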